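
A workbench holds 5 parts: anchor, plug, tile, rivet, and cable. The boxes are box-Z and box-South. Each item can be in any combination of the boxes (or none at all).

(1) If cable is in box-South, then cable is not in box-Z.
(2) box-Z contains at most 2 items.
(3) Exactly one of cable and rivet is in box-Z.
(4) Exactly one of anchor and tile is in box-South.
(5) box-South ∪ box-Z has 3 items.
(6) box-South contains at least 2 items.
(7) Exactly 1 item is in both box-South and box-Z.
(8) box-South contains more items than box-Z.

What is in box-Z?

box-Z = {rivet}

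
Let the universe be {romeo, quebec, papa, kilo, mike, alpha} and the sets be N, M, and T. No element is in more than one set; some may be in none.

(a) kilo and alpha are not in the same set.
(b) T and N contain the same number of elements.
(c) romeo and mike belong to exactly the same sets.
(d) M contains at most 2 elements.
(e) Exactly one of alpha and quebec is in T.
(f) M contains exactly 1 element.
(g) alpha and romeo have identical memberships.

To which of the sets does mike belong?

mike: none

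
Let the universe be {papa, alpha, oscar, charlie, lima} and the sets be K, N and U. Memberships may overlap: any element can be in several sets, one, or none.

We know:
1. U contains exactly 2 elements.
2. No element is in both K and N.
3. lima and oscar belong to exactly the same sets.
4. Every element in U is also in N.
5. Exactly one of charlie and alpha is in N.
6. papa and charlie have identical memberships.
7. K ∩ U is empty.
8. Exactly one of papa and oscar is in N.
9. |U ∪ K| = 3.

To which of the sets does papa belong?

papa: N, U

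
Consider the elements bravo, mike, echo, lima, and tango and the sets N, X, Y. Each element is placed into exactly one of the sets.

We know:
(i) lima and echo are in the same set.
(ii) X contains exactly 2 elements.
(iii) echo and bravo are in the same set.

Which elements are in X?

X = {mike, tango}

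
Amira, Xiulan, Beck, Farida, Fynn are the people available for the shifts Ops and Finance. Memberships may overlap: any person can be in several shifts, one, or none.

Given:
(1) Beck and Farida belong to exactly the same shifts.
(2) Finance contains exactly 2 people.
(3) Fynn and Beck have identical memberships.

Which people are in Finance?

Finance = {Amira, Xiulan}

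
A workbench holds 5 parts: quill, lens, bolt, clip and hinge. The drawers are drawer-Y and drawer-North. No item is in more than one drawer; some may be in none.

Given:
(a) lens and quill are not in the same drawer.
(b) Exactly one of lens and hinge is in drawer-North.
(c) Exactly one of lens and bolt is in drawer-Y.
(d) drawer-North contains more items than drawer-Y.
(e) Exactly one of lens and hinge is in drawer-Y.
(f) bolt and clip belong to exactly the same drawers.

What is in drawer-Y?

drawer-Y = {lens}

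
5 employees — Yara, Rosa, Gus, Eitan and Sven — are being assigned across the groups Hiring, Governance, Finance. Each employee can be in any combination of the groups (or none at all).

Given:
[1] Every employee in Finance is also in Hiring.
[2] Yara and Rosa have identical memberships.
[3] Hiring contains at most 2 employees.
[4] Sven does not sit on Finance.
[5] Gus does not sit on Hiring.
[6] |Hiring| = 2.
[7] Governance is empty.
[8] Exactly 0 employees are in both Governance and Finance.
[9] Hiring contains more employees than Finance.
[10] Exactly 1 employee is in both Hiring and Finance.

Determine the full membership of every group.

Hiring = {Eitan, Sven}; Governance = {}; Finance = {Eitan}

From (4): Sven ∉ Finance.
From (5): Gus ∉ Hiring.
(1) contrapositive: Gus ∉ Finance.
(7): Governance already has 0, so the rest are out.
Suppose Yara ∈ Hiring: no assignment then satisfies all the clues, so Yara ∉ Hiring.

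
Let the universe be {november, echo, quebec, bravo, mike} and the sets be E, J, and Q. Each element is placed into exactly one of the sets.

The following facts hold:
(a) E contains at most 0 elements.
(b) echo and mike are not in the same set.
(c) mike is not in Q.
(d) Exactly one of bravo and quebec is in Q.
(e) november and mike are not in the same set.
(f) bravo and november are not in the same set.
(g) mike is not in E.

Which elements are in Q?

From (c): mike ∉ Q.
From (g): mike ∉ E.
(a): E already has 0, so the rest are out.
Only one set left: mike ∈ J.
(b): echo ∉ J.
(e): november ∉ J.
Only one set left: november ∈ Q.
Only one set left: echo ∈ Q.
(f): bravo ∉ Q.
Only one set left: bravo ∈ J.
(d) (exactly one): quebec ∈ Q.

Q = {echo, november, quebec}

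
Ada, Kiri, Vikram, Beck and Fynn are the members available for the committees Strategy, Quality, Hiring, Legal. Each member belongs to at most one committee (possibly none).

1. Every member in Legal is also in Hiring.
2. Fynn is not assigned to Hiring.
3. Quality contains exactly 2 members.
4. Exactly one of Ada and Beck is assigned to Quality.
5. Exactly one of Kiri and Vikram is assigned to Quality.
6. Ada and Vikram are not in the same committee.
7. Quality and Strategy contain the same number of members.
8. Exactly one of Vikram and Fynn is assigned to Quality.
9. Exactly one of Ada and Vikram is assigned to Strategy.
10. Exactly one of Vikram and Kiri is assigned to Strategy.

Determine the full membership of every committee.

Strategy = {Ada, Kiri}; Quality = {Beck, Vikram}; Hiring = {}; Legal = {}

From (2): Fynn ∉ Hiring.
(1) contrapositive: Fynn ∉ Legal.
Suppose Ada ∉ Strategy: no assignment then satisfies all the clues, so Ada ∈ Strategy.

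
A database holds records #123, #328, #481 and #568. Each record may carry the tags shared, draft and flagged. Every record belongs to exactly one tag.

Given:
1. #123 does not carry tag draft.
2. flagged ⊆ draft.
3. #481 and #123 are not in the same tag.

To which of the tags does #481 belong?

#481: draft

From (1): #123 ∉ draft.
(2) contrapositive: #123 ∉ flagged.
Only one tag left: #123 ∈ shared.
(3): #481 ∉ shared.
Suppose #481 ∉ draft: no assignment then satisfies all the clues, so #481 ∈ draft.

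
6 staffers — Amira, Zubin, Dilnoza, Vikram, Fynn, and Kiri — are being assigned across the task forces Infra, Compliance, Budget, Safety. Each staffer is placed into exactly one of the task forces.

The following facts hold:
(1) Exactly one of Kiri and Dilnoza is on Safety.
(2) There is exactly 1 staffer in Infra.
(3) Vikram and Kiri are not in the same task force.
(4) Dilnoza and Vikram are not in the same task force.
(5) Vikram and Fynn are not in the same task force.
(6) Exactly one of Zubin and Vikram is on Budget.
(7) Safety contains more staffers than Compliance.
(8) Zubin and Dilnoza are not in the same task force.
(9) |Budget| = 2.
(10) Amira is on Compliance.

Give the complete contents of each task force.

From (10): Amira ∈ Compliance.
Suppose Zubin ∈ Infra: no assignment then satisfies all the clues, so Zubin ∉ Infra.

Infra = {Vikram}; Compliance = {Amira}; Budget = {Kiri, Zubin}; Safety = {Dilnoza, Fynn}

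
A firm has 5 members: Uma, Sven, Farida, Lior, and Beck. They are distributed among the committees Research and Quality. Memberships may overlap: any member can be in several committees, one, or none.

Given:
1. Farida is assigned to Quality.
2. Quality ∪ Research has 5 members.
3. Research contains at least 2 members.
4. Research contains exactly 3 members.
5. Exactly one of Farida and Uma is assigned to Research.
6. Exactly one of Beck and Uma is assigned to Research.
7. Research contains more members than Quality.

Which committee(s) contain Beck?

Beck: Quality

From (1): Farida ∈ Quality.
Suppose Beck ∈ Research: no assignment then satisfies all the clues, so Beck ∉ Research.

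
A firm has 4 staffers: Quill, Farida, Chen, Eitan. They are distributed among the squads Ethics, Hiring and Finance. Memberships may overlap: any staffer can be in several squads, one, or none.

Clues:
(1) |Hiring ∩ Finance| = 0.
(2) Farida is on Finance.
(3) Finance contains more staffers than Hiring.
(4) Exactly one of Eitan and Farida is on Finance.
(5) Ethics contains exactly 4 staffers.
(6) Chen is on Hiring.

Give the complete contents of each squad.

From (2): Farida ∈ Finance.
From (6): Chen ∈ Hiring.
(4) (exactly one): Eitan ∉ Finance.
(5): only 4 candidates remain for Ethics, so all are in.
Suppose Quill ∈ Hiring: no assignment then satisfies all the clues, so Quill ∉ Hiring.

Ethics = {Chen, Eitan, Farida, Quill}; Hiring = {Chen}; Finance = {Farida, Quill}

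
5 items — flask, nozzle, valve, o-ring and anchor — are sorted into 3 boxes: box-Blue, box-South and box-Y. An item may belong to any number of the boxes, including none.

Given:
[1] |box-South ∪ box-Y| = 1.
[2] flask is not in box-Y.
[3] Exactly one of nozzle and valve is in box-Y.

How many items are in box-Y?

1

From (2): flask ∉ box-Y.
Suppose flask ∈ box-South: no assignment then satisfies all the clues, so flask ∉ box-South.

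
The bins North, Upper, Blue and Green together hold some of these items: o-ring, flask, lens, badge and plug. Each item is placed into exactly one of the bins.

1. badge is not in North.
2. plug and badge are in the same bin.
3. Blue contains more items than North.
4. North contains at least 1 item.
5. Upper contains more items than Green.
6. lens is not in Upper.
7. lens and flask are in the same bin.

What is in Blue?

Blue = {flask, lens}

From (1): badge ∉ North.
From (6): lens ∉ Upper.
(2): plug matches badge: plug ∉ North.
(7): flask matches lens: flask ∉ Upper.
Suppose o-ring ∈ Blue: no assignment then satisfies all the clues, so o-ring ∉ Blue.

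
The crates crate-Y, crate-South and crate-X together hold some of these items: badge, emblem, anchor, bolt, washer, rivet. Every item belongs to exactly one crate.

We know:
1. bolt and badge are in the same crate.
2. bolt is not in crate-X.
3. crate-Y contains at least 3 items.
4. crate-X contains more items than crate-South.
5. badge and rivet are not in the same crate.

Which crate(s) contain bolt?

bolt: crate-Y

From (2): bolt ∉ crate-X.
(1): badge matches bolt: badge ∉ crate-X.
Suppose bolt ∉ crate-Y: no assignment then satisfies all the clues, so bolt ∈ crate-Y.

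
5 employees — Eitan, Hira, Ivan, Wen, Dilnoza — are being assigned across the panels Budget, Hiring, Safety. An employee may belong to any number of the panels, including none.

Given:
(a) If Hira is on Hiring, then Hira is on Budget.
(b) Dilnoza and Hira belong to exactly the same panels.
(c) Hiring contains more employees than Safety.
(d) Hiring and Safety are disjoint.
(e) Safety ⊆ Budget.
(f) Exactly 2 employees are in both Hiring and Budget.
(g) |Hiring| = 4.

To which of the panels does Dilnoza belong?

Dilnoza: Budget, Hiring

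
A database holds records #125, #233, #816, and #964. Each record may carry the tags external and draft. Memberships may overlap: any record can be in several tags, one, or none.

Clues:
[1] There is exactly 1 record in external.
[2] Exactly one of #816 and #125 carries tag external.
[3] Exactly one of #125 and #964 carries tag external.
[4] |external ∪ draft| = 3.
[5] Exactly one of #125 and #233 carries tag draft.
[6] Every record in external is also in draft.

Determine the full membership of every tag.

external = {#125}; draft = {#125, #816, #964}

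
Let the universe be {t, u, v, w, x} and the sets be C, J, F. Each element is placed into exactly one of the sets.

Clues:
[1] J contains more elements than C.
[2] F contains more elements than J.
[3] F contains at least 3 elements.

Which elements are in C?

C = {}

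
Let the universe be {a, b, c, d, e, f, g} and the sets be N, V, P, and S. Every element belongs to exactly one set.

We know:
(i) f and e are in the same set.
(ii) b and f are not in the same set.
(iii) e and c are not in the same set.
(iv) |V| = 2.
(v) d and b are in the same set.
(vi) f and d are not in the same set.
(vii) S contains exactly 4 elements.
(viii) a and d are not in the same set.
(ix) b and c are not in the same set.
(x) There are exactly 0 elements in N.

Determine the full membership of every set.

(x): N already has 0, so the rest are out.
Suppose a ∈ V: no assignment then satisfies all the clues, so a ∉ V.

N = {}; V = {b, d}; P = {c}; S = {a, e, f, g}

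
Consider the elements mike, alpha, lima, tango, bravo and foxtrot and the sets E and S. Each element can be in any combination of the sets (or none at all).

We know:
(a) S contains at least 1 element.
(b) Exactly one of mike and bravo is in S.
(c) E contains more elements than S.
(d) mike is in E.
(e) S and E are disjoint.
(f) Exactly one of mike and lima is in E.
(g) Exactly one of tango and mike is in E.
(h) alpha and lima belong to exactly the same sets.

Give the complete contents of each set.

E = {foxtrot, mike}; S = {bravo}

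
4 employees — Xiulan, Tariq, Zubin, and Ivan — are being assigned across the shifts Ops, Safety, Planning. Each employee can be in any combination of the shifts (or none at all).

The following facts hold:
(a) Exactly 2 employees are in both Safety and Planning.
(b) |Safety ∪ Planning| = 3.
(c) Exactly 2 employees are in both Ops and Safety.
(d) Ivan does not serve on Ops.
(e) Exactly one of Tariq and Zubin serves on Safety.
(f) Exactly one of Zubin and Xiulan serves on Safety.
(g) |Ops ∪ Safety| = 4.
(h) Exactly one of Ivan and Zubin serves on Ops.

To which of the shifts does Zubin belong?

Zubin: Ops

From (d): Ivan ∉ Ops.
(h) (exactly one): Zubin ∈ Ops.
Suppose Zubin ∈ Safety: no assignment then satisfies all the clues, so Zubin ∉ Safety.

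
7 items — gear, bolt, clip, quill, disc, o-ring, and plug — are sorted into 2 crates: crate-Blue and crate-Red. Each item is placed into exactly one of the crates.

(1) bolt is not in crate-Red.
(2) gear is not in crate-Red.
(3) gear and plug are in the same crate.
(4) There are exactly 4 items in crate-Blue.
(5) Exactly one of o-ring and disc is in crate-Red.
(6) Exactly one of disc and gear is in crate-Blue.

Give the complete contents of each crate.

crate-Blue = {bolt, gear, o-ring, plug}; crate-Red = {clip, disc, quill}

From (1): bolt ∉ crate-Red.
From (2): gear ∉ crate-Red.
(3): plug matches gear: plug ∉ crate-Red.
Only one crate left: gear ∈ crate-Blue.
Only one crate left: bolt ∈ crate-Blue.
Only one crate left: plug ∈ crate-Blue.
(6) (exactly one): disc ∉ crate-Blue.
Only one crate left: disc ∈ crate-Red.
(5) (exactly one): o-ring ∉ crate-Red.
Only one crate left: o-ring ∈ crate-Blue.
(4): crate-Blue already has 4, so the rest are out.
Only one crate left: quill ∈ crate-Red.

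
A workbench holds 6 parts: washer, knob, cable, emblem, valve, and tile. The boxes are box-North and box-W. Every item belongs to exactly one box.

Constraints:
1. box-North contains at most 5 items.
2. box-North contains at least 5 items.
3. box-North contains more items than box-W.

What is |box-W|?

1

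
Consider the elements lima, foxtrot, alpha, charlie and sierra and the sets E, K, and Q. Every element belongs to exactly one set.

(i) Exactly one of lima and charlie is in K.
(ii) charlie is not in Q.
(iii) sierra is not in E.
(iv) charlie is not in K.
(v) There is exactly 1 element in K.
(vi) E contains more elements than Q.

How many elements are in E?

3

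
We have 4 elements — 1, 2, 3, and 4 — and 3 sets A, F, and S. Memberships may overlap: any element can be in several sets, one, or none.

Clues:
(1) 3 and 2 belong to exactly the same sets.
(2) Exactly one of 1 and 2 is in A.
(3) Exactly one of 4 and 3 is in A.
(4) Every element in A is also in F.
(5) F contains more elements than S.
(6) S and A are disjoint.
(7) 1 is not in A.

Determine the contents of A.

From (7): 1 ∉ A.
(2) (exactly one): 2 ∈ A.
(4) with 2 ∈ A: 2 ∈ F.
(6) (disjoint): 2 ∉ S.
(1): 3 matches 2: 3 ∈ A.
(1): 3 matches 2: 3 ∈ F.
(1): 3 matches 2: 3 ∉ S.
(3) (exactly one): 4 ∉ A.

A = {2, 3}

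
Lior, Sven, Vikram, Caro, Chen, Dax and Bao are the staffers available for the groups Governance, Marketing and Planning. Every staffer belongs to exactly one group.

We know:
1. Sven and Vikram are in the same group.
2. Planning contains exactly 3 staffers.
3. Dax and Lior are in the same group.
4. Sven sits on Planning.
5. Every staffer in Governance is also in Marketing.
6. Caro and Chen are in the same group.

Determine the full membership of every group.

Governance = {}; Marketing = {Caro, Chen, Dax, Lior}; Planning = {Bao, Sven, Vikram}

From (4): Sven ∈ Planning.
(1): Vikram matches Sven: Vikram ∉ Governance.
(1): Vikram matches Sven: Vikram ∉ Marketing.
(1): Vikram matches Sven: Vikram ∈ Planning.
Suppose Lior ∈ Governance: no assignment then satisfies all the clues, so Lior ∉ Governance.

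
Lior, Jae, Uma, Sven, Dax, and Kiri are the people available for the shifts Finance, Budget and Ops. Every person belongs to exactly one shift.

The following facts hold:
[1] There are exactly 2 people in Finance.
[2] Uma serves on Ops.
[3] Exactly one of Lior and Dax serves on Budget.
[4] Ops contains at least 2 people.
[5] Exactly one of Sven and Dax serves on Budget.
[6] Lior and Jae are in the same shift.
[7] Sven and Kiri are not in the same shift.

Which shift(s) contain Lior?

From (2): Uma ∈ Ops.
Suppose Lior ∉ Finance: no assignment then satisfies all the clues, so Lior ∈ Finance.

Lior: Finance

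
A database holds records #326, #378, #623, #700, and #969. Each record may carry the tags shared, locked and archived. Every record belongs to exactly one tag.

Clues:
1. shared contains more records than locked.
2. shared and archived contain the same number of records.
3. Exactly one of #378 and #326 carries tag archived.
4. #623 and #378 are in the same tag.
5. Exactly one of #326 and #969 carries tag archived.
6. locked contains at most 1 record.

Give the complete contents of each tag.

shared = {#378, #623}; locked = {#969}; archived = {#326, #700}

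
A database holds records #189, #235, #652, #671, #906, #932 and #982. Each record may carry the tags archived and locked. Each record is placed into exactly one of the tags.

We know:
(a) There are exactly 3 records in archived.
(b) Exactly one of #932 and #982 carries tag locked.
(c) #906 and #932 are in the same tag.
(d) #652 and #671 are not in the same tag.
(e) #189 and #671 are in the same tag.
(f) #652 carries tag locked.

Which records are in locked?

locked = {#235, #652, #906, #932}

From (f): #652 ∈ locked.
(d): #671 ∉ locked.
(e): #189 matches #671: #189 ∉ locked.
Only one tag left: #189 ∈ archived.
Only one tag left: #671 ∈ archived.
Suppose #235 ∉ locked: no assignment then satisfies all the clues, so #235 ∈ locked.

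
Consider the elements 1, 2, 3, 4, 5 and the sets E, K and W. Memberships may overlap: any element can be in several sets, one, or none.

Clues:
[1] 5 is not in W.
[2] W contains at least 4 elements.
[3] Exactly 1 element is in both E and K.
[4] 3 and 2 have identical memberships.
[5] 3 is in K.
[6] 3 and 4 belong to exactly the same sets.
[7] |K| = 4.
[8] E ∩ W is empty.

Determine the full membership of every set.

E = {5}; K = {2, 3, 4, 5}; W = {1, 2, 3, 4}

From (1): 5 ∉ W.
From (5): 3 ∈ K.
(2): only 4 candidates remain for W, so all are in.
(4): 2 matches 3: 2 ∈ K.
(6): 4 matches 3: 4 ∈ K.
(8) (disjoint): 1 ∉ E.
(8) (disjoint): 2 ∉ E.
(8) (disjoint): 3 ∉ E.
(8) (disjoint): 4 ∉ E.
Suppose 1 ∈ K: no assignment then satisfies all the clues, so 1 ∉ K.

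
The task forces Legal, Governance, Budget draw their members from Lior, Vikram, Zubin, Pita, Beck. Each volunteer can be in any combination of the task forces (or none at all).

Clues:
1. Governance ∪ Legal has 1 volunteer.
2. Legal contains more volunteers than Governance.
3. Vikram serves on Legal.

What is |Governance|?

0

From (3): Vikram ∈ Legal.
Suppose Lior ∈ Legal: no assignment then satisfies all the clues, so Lior ∉ Legal.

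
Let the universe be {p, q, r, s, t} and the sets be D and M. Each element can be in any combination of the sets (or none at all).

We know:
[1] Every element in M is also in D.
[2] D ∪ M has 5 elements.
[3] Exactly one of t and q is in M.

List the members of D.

D = {p, q, r, s, t}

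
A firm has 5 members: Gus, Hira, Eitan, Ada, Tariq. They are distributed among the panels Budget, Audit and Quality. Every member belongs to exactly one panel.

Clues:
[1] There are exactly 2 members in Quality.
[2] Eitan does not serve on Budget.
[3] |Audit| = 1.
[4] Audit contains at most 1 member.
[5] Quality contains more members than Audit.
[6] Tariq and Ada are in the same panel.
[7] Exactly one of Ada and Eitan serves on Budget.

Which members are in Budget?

From (2): Eitan ∉ Budget.
(7) (exactly one): Ada ∈ Budget.
(6): Tariq matches Ada: Tariq ∈ Budget.
Suppose Gus ∈ Budget: no assignment then satisfies all the clues, so Gus ∉ Budget.

Budget = {Ada, Tariq}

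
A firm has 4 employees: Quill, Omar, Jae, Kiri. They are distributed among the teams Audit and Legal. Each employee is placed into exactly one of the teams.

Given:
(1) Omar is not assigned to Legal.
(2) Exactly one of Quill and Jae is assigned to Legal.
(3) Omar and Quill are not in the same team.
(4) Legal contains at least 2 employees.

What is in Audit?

From (1): Omar ∉ Legal.
Only one team left: Omar ∈ Audit.
(3): Quill ∉ Audit.
Only one team left: Quill ∈ Legal.
(2) (exactly one): Jae ∉ Legal.
(4): only 2 candidates remain for Legal, so all are in.
Only one team left: Jae ∈ Audit.

Audit = {Jae, Omar}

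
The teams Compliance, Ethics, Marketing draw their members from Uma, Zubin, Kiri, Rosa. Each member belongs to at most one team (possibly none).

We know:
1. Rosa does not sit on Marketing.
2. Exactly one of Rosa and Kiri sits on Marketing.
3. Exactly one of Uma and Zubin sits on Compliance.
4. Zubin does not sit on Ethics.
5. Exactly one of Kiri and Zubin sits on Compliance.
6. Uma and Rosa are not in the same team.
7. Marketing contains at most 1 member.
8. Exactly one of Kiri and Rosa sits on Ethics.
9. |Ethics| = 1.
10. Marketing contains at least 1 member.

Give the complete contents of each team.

Compliance = {Zubin}; Ethics = {Rosa}; Marketing = {Kiri}

From (1): Rosa ∉ Marketing.
From (4): Zubin ∉ Ethics.
(2) (exactly one): Kiri ∈ Marketing.
(5) (exactly one): Zubin ∈ Compliance.
(7): Marketing already has 1, so the rest are out.
(8) (exactly one): Rosa ∈ Ethics.
(9): Ethics already has 1, so the rest are out.
(3) (exactly one): Uma ∉ Compliance.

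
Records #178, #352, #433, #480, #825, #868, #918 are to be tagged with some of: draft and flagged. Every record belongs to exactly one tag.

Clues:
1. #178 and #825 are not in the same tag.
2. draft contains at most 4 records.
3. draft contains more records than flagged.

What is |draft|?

4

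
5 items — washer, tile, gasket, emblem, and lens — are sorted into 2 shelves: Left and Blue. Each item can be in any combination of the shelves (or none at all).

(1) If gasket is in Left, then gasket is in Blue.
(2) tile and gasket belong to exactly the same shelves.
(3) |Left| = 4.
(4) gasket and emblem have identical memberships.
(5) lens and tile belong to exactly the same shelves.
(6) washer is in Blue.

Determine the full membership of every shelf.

Left = {emblem, gasket, lens, tile}; Blue = {emblem, gasket, lens, tile, washer}

From (6): washer ∈ Blue.
Suppose washer ∈ Left: no assignment then satisfies all the clues, so washer ∉ Left.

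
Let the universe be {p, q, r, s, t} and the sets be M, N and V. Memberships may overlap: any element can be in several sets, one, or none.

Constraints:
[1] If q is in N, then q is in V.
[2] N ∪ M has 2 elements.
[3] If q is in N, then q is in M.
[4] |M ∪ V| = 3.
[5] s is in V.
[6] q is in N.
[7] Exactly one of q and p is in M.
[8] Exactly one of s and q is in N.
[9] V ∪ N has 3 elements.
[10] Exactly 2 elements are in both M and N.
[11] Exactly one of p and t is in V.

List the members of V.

V = {q, s, t}

From (5): s ∈ V.
From (6): q ∈ N.
(1): q ∈ V.
(3): q ∈ M.
(7) (exactly one): p ∉ M.
(8) (exactly one): s ∉ N.
Suppose p ∈ V: no assignment then satisfies all the clues, so p ∉ V.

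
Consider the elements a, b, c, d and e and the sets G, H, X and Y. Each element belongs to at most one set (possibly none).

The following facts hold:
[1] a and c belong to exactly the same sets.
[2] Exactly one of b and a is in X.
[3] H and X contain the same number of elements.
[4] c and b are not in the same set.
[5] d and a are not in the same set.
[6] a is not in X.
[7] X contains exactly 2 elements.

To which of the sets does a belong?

From (6): a ∉ X.
(1): c matches a: c ∉ X.
(2) (exactly one): b ∈ X.
Suppose a ∈ G: no assignment then satisfies all the clues, so a ∉ G.

a: H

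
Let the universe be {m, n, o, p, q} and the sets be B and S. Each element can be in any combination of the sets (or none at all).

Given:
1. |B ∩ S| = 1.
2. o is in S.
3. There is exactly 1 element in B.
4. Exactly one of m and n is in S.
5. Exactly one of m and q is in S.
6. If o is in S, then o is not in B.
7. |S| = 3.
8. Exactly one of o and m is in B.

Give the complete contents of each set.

From (2): o ∈ S.
(6): o ∉ B.
(8) (exactly one): m ∈ B.
(3): B already has 1, so the rest are out.
Suppose m ∉ S: no assignment then satisfies all the clues, so m ∈ S.

B = {m}; S = {m, o, p}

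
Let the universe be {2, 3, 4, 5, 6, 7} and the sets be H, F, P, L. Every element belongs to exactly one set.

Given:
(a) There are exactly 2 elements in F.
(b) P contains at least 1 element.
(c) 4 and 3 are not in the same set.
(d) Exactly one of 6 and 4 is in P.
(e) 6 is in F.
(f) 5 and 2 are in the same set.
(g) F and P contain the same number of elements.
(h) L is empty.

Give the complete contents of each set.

H = {2, 5}; F = {3, 6}; P = {4, 7}; L = {}

From (e): 6 ∈ F.
(d) (exactly one): 4 ∈ P.
(h): L already has 0, so the rest are out.
(c): 3 ∉ P.
Suppose 2 ∉ H: no assignment then satisfies all the clues, so 2 ∈ H.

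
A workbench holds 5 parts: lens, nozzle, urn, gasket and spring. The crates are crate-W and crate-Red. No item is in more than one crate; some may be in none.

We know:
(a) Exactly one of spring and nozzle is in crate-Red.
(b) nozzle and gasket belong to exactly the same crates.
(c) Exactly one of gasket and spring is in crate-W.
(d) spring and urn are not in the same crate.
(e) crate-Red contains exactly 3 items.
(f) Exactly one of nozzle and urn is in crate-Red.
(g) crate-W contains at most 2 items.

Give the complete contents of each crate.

crate-W = {spring}; crate-Red = {gasket, lens, nozzle}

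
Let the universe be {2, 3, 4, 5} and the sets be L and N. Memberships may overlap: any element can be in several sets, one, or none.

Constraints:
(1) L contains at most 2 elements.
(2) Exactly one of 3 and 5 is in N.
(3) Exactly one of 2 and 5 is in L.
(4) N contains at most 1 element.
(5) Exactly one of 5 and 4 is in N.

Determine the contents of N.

N = {5}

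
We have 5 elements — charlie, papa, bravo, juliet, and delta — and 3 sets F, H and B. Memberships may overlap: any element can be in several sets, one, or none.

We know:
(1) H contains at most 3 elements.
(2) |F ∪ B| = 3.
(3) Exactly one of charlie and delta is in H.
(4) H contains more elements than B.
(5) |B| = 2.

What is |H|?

3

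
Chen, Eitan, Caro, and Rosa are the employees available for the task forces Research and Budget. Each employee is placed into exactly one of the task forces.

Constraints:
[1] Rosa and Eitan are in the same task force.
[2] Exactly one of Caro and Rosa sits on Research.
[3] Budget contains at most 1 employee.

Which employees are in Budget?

Budget = {Caro}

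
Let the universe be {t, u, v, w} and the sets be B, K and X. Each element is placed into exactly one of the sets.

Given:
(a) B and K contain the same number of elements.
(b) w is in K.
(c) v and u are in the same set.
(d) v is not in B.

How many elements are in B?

1

From (b): w ∈ K.
From (d): v ∉ B.
(c): u matches v: u ∉ B.
Suppose t ∉ B: no assignment then satisfies all the clues, so t ∈ B.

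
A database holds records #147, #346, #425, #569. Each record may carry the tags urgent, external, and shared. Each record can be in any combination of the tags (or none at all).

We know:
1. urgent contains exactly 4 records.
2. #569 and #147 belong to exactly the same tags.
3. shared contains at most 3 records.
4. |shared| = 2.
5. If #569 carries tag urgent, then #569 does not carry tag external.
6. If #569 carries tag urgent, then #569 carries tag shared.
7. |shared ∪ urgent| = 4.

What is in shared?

(1): only 4 candidates remain for urgent, so all are in.
(5): #569 ∉ external.
(6): #569 ∈ shared.
(2): #147 matches #569: #147 ∉ external.
(2): #147 matches #569: #147 ∈ shared.
(4): shared already has 2, so the rest are out.

shared = {#147, #569}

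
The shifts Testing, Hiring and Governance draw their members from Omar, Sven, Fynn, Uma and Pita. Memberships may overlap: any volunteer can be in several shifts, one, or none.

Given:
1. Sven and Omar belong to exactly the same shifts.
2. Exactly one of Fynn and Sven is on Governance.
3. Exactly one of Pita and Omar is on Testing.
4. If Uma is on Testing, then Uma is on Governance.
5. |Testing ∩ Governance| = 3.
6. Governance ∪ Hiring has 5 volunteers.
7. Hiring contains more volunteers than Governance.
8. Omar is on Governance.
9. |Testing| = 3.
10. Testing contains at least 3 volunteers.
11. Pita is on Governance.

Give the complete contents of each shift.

Testing = {Omar, Sven, Uma}; Hiring = {Fynn, Omar, Pita, Sven, Uma}; Governance = {Omar, Pita, Sven, Uma}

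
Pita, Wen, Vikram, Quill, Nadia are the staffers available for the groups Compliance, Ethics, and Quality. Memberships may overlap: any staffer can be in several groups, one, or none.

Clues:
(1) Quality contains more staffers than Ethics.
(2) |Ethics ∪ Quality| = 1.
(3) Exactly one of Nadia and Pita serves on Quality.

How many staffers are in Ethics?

0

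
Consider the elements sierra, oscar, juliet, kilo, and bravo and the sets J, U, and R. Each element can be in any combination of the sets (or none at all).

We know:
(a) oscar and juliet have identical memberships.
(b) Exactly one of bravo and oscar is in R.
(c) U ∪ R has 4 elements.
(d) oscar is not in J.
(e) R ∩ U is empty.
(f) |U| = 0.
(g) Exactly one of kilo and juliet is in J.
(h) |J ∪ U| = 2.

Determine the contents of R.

R = {juliet, kilo, oscar, sierra}

From (d): oscar ∉ J.
(a): juliet matches oscar: juliet ∉ J.
(f): U already has 0, so the rest are out.
(g) (exactly one): kilo ∈ J.
Suppose sierra ∉ R: no assignment then satisfies all the clues, so sierra ∈ R.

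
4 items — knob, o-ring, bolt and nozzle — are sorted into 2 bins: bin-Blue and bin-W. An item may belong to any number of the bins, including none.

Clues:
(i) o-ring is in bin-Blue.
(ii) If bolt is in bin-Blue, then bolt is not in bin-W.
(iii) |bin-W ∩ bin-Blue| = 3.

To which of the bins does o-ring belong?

o-ring: bin-Blue, bin-W

From (i): o-ring ∈ bin-Blue.
Suppose o-ring ∉ bin-W: no assignment then satisfies all the clues, so o-ring ∈ bin-W.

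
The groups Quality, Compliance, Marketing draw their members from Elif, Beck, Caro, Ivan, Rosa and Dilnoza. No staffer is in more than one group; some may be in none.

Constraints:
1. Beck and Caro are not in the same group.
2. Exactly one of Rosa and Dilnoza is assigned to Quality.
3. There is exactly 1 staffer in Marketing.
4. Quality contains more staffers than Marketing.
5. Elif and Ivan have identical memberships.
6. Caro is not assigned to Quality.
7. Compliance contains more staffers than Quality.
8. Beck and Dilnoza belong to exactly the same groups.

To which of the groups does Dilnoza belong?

Dilnoza: Quality

From (6): Caro ∉ Quality.
Suppose Dilnoza ∉ Quality: no assignment then satisfies all the clues, so Dilnoza ∈ Quality.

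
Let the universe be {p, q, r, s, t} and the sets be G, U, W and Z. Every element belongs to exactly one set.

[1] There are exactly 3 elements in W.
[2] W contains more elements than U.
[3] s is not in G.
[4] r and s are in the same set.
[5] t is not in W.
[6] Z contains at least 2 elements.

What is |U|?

0

From (3): s ∉ G.
From (5): t ∉ W.
(4): r matches s: r ∉ G.
Suppose p ∈ G: no assignment then satisfies all the clues, so p ∉ G.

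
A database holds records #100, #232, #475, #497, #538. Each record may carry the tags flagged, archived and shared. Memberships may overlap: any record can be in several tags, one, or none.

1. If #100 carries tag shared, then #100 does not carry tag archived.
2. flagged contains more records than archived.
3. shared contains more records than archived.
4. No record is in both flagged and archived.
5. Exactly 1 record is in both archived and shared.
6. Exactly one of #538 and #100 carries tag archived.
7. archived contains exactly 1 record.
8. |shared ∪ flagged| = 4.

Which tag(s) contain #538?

#538: archived, shared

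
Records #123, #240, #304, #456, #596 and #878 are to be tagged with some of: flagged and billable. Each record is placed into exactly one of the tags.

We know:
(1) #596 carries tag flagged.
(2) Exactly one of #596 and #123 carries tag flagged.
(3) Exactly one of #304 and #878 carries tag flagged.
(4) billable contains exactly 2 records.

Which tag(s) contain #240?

From (1): #596 ∈ flagged.
(2) (exactly one): #123 ∉ flagged.
Only one tag left: #123 ∈ billable.
Suppose #240 ∉ flagged: no assignment then satisfies all the clues, so #240 ∈ flagged.

#240: flagged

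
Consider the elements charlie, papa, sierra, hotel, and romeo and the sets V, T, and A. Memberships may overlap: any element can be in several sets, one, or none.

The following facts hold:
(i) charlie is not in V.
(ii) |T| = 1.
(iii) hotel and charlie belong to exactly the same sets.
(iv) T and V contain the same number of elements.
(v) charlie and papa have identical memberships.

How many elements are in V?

From (i): charlie ∉ V.
(iii): hotel matches charlie: hotel ∉ V.
(v): papa matches charlie: papa ∉ V.
Suppose charlie ∈ T: no assignment then satisfies all the clues, so charlie ∉ T.

1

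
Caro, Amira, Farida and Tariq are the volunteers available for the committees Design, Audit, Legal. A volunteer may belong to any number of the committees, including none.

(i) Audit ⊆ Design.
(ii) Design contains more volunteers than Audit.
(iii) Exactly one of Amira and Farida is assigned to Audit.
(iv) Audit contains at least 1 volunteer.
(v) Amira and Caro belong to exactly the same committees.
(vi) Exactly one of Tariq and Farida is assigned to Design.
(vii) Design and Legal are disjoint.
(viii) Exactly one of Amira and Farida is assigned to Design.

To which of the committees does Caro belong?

Caro: Audit, Design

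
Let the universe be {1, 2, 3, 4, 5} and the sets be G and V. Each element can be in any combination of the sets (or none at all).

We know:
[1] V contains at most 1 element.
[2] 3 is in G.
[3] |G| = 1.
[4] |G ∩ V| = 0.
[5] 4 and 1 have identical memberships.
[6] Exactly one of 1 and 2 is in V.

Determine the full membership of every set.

G = {3}; V = {2}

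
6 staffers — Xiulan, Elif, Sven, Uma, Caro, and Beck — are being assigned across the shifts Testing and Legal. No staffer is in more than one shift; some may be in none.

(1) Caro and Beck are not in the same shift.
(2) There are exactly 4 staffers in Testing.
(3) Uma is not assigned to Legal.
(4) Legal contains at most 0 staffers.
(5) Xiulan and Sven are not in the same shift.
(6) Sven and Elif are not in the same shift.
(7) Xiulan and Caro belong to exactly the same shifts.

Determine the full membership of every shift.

From (3): Uma ∉ Legal.
(4): Legal already has 0, so the rest are out.
Suppose Xiulan ∉ Testing: no assignment then satisfies all the clues, so Xiulan ∈ Testing.

Testing = {Caro, Elif, Uma, Xiulan}; Legal = {}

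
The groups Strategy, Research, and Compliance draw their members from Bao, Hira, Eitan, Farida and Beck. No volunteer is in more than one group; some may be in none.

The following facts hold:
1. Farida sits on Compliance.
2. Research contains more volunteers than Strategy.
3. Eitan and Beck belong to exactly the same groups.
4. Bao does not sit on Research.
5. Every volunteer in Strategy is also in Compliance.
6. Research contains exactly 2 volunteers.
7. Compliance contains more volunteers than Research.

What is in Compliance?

Compliance = {Bao, Farida, Hira}

From (1): Farida ∈ Compliance.
From (4): Bao ∉ Research.
Suppose Bao ∉ Compliance: no assignment then satisfies all the clues, so Bao ∈ Compliance.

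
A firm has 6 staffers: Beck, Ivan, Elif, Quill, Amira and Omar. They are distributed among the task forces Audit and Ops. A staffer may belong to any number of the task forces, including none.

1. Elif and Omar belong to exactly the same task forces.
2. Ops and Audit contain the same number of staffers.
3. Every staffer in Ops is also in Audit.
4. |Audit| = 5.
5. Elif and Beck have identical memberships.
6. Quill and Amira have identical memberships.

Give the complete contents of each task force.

Audit = {Amira, Beck, Elif, Omar, Quill}; Ops = {Amira, Beck, Elif, Omar, Quill}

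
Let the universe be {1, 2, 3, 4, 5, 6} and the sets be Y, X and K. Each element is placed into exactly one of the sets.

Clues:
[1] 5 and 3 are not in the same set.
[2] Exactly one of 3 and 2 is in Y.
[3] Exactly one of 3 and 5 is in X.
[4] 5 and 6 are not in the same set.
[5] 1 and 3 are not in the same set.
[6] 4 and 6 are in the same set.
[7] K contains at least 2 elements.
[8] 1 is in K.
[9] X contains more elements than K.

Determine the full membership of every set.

Y = {2}; X = {3, 4, 6}; K = {1, 5}

From (8): 1 ∈ K.
(5): 3 ∉ K.
Suppose 2 ∉ Y: no assignment then satisfies all the clues, so 2 ∈ Y.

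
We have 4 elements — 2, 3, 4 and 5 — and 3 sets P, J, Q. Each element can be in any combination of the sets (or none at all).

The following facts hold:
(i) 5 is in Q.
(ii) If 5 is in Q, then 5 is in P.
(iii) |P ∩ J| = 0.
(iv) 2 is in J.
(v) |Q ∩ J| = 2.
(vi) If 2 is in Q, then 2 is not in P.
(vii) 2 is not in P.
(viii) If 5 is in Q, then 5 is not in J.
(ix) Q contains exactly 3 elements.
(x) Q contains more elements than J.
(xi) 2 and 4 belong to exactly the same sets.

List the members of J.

From (i): 5 ∈ Q.
From (iv): 2 ∈ J.
From (vii): 2 ∉ P.
(ii): 5 ∈ P.
(viii): 5 ∉ J.
(xi): 4 matches 2: 4 ∉ P.
(xi): 4 matches 2: 4 ∈ J.
Suppose 3 ∈ J: no assignment then satisfies all the clues, so 3 ∉ J.

J = {2, 4}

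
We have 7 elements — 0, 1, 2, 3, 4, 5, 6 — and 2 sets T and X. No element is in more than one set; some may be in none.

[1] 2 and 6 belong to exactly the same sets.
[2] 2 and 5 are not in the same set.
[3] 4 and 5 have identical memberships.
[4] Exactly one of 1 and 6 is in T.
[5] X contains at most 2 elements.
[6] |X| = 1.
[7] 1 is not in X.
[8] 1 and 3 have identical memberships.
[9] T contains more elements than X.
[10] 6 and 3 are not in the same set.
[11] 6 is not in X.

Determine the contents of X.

X = {0}

From (7): 1 ∉ X.
From (11): 6 ∉ X.
(1): 2 matches 6: 2 ∉ X.
(8): 3 matches 1: 3 ∉ X.
Suppose 0 ∉ X: no assignment then satisfies all the clues, so 0 ∈ X.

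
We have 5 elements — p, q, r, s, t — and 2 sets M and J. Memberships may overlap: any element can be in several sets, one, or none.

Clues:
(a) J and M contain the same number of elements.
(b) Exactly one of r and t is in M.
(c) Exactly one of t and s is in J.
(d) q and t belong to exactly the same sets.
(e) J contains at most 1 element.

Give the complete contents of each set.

M = {r}; J = {s}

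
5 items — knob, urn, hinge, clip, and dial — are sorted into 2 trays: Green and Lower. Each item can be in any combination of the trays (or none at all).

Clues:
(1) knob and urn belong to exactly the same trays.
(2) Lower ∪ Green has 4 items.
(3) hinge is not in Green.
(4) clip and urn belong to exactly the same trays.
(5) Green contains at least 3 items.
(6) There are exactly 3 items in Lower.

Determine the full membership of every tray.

Green = {clip, dial, knob, urn}; Lower = {clip, knob, urn}

From (3): hinge ∉ Green.
Suppose knob ∉ Green: no assignment then satisfies all the clues, so knob ∈ Green.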